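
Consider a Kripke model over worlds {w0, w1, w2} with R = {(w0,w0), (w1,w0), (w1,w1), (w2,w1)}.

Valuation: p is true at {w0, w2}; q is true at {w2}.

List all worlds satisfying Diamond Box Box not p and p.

w0: Diamond Box Box not p is F, p is T. ✗
w1: Diamond Box Box not p is F, p is F. ✗
w2: Diamond Box Box not p is F, p is T. ✗

∅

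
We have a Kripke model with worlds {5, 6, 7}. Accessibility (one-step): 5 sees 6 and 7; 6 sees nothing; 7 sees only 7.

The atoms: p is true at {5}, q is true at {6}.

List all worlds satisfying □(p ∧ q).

5: successors {6, 7}; p ∧ q there: 6:F, 7:F. ✗
6: no successors, so □(p ∧ q) holds vacuously. ✓
7: successors {7}; p ∧ q there: 7:F. ✗

{6}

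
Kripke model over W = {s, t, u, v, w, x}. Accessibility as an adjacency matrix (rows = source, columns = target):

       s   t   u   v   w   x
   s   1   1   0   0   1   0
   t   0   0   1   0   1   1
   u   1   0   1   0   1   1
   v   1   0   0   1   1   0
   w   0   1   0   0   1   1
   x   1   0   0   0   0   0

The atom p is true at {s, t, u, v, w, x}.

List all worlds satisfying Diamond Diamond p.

{s, t, u, v, w, x}

s: successors {s, t, w}; Diamond p there: s:T, t:T, w:T. ✓
t: successors {u, w, x}; Diamond p there: u:T, w:T, x:T. ✓
u: successors {s, u, w, x}; Diamond p there: s:T, u:T, w:T, x:T. ✓
v: successors {s, v, w}; Diamond p there: s:T, v:T, w:T. ✓
w: successors {t, w, x}; Diamond p there: t:T, w:T, x:T. ✓
x: successors {s}; Diamond p there: s:T. ✓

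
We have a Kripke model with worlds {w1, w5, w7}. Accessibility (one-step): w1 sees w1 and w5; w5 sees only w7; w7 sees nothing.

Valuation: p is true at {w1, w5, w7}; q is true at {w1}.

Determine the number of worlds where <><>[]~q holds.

w1: successors {w1, w5}; <>[]~q there: w1:T, w5:T. ✓
w5: successors {w7}; <>[]~q there: w7:F. ✗
w7: no successors, so <><>[]~q fails. ✗
Satisfying worlds: {w1}.

1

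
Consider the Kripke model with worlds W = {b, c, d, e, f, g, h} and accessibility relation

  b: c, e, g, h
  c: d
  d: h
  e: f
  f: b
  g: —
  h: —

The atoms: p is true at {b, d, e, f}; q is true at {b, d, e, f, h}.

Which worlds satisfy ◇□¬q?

b: successors {c, e, g, h}; □¬q there: c:F, e:F, g:T, h:T. ✓
c: successors {d}; □¬q there: d:F. ✗
d: successors {h}; □¬q there: h:T. ✓
e: successors {f}; □¬q there: f:F. ✗
f: successors {b}; □¬q there: b:F. ✗
g: no successors, so ◇□¬q fails. ✗
h: no successors, so ◇□¬q fails. ✗

{b, d}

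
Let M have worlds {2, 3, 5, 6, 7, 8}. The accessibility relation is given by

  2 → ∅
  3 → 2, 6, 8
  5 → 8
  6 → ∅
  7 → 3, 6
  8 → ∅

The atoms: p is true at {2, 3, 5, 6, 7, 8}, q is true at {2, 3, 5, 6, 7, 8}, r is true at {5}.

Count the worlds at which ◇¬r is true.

2: no successors, so ◇¬r fails. ✗
3: successors {2, 6, 8}; ¬r there: 2:T, 6:T, 8:T. ✓
5: successors {8}; ¬r there: 8:T. ✓
6: no successors, so ◇¬r fails. ✗
7: successors {3, 6}; ¬r there: 3:T, 6:T. ✓
8: no successors, so ◇¬r fails. ✗
Satisfying worlds: {3, 5, 7}.

3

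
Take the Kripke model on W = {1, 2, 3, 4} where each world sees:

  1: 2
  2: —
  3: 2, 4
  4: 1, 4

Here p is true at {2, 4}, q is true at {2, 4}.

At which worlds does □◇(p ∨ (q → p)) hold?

{2, 4}

1: successors {2}; ◇(p ∨ (q → p)) there: 2:F. ✗
2: no successors, so □◇(p ∨ (q → p)) holds vacuously. ✓
3: successors {2, 4}; ◇(p ∨ (q → p)) there: 2:F, 4:T. ✗
4: successors {1, 4}; ◇(p ∨ (q → p)) there: 1:T, 4:T. ✓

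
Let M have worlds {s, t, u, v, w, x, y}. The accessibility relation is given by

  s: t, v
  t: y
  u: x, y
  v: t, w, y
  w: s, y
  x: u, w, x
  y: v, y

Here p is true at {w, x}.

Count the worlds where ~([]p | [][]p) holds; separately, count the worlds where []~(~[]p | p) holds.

7 and 0

For ~([]p | [][]p):
s: []p | [][]p is F. ✓
t: []p | [][]p is F. ✓
u: []p | [][]p is F. ✓
v: []p | [][]p is F. ✓
w: []p | [][]p is F. ✓
x: []p | [][]p is F. ✓
y: []p | [][]p is F. ✓
— 7 worlds.
For []~(~[]p | p):
s: successors {t, v}; ~(~[]p | p) there: t:F, v:F. ✗
t: successors {y}; ~(~[]p | p) there: y:F. ✗
u: successors {x, y}; ~(~[]p | p) there: x:F, y:F. ✗
v: successors {t, w, y}; ~(~[]p | p) there: t:F, w:F, y:F. ✗
w: successors {s, y}; ~(~[]p | p) there: s:F, y:F. ✗
x: successors {u, w, x}; ~(~[]p | p) there: u:F, w:F, x:F. ✗
y: successors {v, y}; ~(~[]p | p) there: v:F, y:F. ✗
— 0 worlds.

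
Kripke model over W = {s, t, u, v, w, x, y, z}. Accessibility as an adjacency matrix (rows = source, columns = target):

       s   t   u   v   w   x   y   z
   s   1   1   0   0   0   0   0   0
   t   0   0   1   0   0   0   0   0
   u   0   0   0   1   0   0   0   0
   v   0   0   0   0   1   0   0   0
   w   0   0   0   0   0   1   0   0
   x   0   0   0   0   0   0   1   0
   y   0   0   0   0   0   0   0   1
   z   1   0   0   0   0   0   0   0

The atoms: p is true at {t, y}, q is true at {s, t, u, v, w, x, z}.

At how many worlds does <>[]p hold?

1

s: successors {s, t}; []p there: s:F, t:F. ✗
t: successors {u}; []p there: u:F. ✗
u: successors {v}; []p there: v:F. ✗
v: successors {w}; []p there: w:F. ✗
w: successors {x}; []p there: x:T. ✓
x: successors {y}; []p there: y:F. ✗
y: successors {z}; []p there: z:F. ✗
z: successors {s}; []p there: s:F. ✗
Satisfying worlds: {w}.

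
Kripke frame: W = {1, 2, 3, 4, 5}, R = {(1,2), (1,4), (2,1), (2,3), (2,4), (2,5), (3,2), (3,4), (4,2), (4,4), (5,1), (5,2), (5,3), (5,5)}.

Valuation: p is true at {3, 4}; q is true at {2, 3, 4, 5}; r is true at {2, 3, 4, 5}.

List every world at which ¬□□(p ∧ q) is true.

1: □□(p ∧ q) is F. ✓
2: □□(p ∧ q) is F. ✓
3: □□(p ∧ q) is F. ✓
4: □□(p ∧ q) is F. ✓
5: □□(p ∧ q) is F. ✓

{1, 2, 3, 4, 5}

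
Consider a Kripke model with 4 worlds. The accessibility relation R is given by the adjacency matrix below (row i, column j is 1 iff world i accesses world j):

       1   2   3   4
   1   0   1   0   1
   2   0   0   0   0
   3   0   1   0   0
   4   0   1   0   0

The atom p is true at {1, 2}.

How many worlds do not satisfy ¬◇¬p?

1: ◇¬p is T. ✗
2: ◇¬p is F. ✓
3: ◇¬p is F. ✓
4: ◇¬p is F. ✓
Satisfying worlds: {2, 3, 4}.
So ¬◇¬p fails at the other 1 world.

1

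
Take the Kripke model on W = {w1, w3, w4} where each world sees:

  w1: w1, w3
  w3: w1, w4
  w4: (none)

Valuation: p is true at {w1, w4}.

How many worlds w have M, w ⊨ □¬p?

1

w1: successors {w1, w3}; ¬p there: w1:F, w3:T. ✗
w3: successors {w1, w4}; ¬p there: w1:F, w4:F. ✗
w4: no successors, so □¬p holds vacuously. ✓
Satisfying worlds: {w4}.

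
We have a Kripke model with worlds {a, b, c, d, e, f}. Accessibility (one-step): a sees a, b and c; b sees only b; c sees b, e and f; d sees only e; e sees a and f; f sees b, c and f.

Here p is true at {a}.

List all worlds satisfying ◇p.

a: successors {a, b, c}; p there: a:T, b:F, c:F. ✓
b: successors {b}; p there: b:F. ✗
c: successors {b, e, f}; p there: b:F, e:F, f:F. ✗
d: successors {e}; p there: e:F. ✗
e: successors {a, f}; p there: a:T, f:F. ✓
f: successors {b, c, f}; p there: b:F, c:F, f:F. ✗

{a, e}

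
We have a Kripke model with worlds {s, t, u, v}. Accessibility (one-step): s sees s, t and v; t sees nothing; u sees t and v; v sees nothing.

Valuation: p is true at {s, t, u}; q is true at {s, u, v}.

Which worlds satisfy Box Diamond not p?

s: successors {s, t, v}; Diamond not p there: s:T, t:F, v:F. ✗
t: no successors, so Box Diamond not p holds vacuously. ✓
u: successors {t, v}; Diamond not p there: t:F, v:F. ✗
v: no successors, so Box Diamond not p holds vacuously. ✓

{t, v}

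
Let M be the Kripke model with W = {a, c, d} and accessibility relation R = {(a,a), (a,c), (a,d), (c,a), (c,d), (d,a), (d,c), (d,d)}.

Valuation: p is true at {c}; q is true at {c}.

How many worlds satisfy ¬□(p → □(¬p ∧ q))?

2

a: □(p → □(¬p ∧ q)) is F. ✓
c: □(p → □(¬p ∧ q)) is T. ✗
d: □(p → □(¬p ∧ q)) is F. ✓
Satisfying worlds: {a, d}.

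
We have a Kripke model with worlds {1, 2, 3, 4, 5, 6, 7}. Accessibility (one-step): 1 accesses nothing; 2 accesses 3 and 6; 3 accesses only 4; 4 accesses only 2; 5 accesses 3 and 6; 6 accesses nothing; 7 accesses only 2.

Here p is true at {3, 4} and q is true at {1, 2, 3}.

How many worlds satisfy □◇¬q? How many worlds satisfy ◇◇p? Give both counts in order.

4 and 4

For □◇¬q:
1: no successors, so □◇¬q holds vacuously. ✓
2: successors {3, 6}; ◇¬q there: 3:T, 6:F. ✗
3: successors {4}; ◇¬q there: 4:F. ✗
4: successors {2}; ◇¬q there: 2:T. ✓
5: successors {3, 6}; ◇¬q there: 3:T, 6:F. ✗
6: no successors, so □◇¬q holds vacuously. ✓
7: successors {2}; ◇¬q there: 2:T. ✓
— 4 worlds.
For ◇◇p:
1: no successors, so ◇◇p fails. ✗
2: successors {3, 6}; ◇p there: 3:T, 6:F. ✓
3: successors {4}; ◇p there: 4:F. ✗
4: successors {2}; ◇p there: 2:T. ✓
5: successors {3, 6}; ◇p there: 3:T, 6:F. ✓
6: no successors, so ◇◇p fails. ✗
7: successors {2}; ◇p there: 2:T. ✓
— 4 worlds.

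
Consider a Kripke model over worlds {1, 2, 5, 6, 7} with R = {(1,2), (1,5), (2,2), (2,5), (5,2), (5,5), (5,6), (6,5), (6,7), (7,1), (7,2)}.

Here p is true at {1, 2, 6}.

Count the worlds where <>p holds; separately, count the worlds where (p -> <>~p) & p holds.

For <>p:
1: successors {2, 5}; p there: 2:T, 5:F. ✓
2: successors {2, 5}; p there: 2:T, 5:F. ✓
5: successors {2, 5, 6}; p there: 2:T, 5:F, 6:T. ✓
6: successors {5, 7}; p there: 5:F, 7:F. ✗
7: successors {1, 2}; p there: 1:T, 2:T. ✓
— 4 worlds.
For (p -> <>~p) & p:
1: p -> <>~p is T, p is T. ✓
2: p -> <>~p is T, p is T. ✓
5: p -> <>~p is T, p is F. ✗
6: p -> <>~p is T, p is T. ✓
7: p -> <>~p is T, p is F. ✗
— 3 worlds.

4 and 3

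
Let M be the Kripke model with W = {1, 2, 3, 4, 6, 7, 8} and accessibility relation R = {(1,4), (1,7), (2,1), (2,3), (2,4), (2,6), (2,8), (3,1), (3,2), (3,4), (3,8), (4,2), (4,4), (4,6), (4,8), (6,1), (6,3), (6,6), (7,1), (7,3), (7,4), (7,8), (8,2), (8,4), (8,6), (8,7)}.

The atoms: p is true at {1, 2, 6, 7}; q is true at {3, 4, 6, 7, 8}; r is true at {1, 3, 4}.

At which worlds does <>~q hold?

{2, 3, 4, 6, 7, 8}

1: successors {4, 7}; ~q there: 4:F, 7:F. ✗
2: successors {1, 3, 4, 6, 8}; ~q there: 1:T, 3:F, 4:F, 6:F, 8:F. ✓
3: successors {1, 2, 4, 8}; ~q there: 1:T, 2:T, 4:F, 8:F. ✓
4: successors {2, 4, 6, 8}; ~q there: 2:T, 4:F, 6:F, 8:F. ✓
6: successors {1, 3, 6}; ~q there: 1:T, 3:F, 6:F. ✓
7: successors {1, 3, 4, 8}; ~q there: 1:T, 3:F, 4:F, 8:F. ✓
8: successors {2, 4, 6, 7}; ~q there: 2:T, 4:F, 6:F, 7:F. ✓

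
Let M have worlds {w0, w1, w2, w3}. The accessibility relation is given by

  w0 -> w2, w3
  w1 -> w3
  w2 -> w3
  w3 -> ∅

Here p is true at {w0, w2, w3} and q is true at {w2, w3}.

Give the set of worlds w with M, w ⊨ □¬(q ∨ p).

w0: successors {w2, w3}; ¬(q ∨ p) there: w2:F, w3:F. ✗
w1: successors {w3}; ¬(q ∨ p) there: w3:F. ✗
w2: successors {w3}; ¬(q ∨ p) there: w3:F. ✗
w3: no successors, so □¬(q ∨ p) holds vacuously. ✓

{w3}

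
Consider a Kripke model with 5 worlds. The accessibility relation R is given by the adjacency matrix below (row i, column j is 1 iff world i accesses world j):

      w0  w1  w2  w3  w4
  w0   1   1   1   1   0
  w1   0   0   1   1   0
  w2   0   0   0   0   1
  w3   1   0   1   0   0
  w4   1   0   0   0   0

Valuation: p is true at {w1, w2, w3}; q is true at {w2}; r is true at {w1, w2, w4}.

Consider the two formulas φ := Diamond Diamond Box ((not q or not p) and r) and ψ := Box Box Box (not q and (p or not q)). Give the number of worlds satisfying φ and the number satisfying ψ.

4 and 0

For Diamond Diamond Box ((not q or not p) and r):
w0: successors {w0, w1, w2, w3}; Diamond Box ((not q or not p) and r) there: w0:T, w1:T, w2:F, w3:T. ✓
w1: successors {w2, w3}; Diamond Box ((not q or not p) and r) there: w2:F, w3:T. ✓
w2: successors {w4}; Diamond Box ((not q or not p) and r) there: w4:F. ✗
w3: successors {w0, w2}; Diamond Box ((not q or not p) and r) there: w0:T, w2:F. ✓
w4: successors {w0}; Diamond Box ((not q or not p) and r) there: w0:T. ✓
— 4 worlds.
For Box Box Box (not q and (p or not q)):
w0: successors {w0, w1, w2, w3}; Box Box (not q and (p or not q)) there: w0:F, w1:F, w2:T, w3:F. ✗
w1: successors {w2, w3}; Box Box (not q and (p or not q)) there: w2:T, w3:F. ✗
w2: successors {w4}; Box Box (not q and (p or not q)) there: w4:F. ✗
w3: successors {w0, w2}; Box Box (not q and (p or not q)) there: w0:F, w2:T. ✗
w4: successors {w0}; Box Box (not q and (p or not q)) there: w0:F. ✗
— 0 worlds.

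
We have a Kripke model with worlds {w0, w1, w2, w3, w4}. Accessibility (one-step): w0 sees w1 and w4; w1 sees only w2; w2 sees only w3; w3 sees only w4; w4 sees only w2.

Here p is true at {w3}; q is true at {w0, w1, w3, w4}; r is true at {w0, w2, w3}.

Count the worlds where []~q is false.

w0: successors {w1, w4}; ~q there: w1:F, w4:F. ✗
w1: successors {w2}; ~q there: w2:T. ✓
w2: successors {w3}; ~q there: w3:F. ✗
w3: successors {w4}; ~q there: w4:F. ✗
w4: successors {w2}; ~q there: w2:T. ✓
Satisfying worlds: {w1, w4}.
So []~q fails at the other 3 worlds.

3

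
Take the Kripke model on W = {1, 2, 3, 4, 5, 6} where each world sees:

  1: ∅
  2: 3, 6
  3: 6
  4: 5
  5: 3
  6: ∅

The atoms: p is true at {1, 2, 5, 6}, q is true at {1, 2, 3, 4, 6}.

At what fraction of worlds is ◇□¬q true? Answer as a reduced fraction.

1/3

1: no successors, so ◇□¬q fails. ✗
2: successors {3, 6}; □¬q there: 3:F, 6:T. ✓
3: successors {6}; □¬q there: 6:T. ✓
4: successors {5}; □¬q there: 5:F. ✗
5: successors {3}; □¬q there: 3:F. ✗
6: no successors, so ◇□¬q fails. ✗
That's 2 of 6 worlds, so 2/6 = 1/3.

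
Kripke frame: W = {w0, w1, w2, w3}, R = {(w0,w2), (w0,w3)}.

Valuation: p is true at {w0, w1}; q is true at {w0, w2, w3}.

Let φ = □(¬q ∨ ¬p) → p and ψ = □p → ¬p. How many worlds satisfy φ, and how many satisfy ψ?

For □(¬q ∨ ¬p) → p:
w0: □(¬q ∨ ¬p) is T, p is T. ✓
w1: □(¬q ∨ ¬p) is T, p is T. ✓
w2: □(¬q ∨ ¬p) is T, p is F. ✗
w3: □(¬q ∨ ¬p) is T, p is F. ✗
— 2 worlds.
For □p → ¬p:
w0: □p is F, ¬p is F. ✓
w1: □p is T, ¬p is F. ✗
w2: □p is T, ¬p is T. ✓
w3: □p is T, ¬p is T. ✓
— 3 worlds.

2 and 3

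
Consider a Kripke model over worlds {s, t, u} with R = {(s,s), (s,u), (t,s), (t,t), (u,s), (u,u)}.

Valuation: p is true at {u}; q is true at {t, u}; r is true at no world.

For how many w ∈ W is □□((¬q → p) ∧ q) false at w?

s: successors {s, u}; □((¬q → p) ∧ q) there: s:F, u:F. ✗
t: successors {s, t}; □((¬q → p) ∧ q) there: s:F, t:F. ✗
u: successors {s, u}; □((¬q → p) ∧ q) there: s:F, u:F. ✗
Satisfying worlds: ∅.
So □□((¬q → p) ∧ q) fails at the other 3 worlds.

3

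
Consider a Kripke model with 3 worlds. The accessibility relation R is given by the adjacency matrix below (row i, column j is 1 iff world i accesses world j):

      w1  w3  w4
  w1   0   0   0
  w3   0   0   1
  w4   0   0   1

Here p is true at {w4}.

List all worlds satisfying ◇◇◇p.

w1: no successors, so ◇◇◇p fails. ✗
w3: successors {w4}; ◇◇p there: w4:T. ✓
w4: successors {w4}; ◇◇p there: w4:T. ✓

{w3, w4}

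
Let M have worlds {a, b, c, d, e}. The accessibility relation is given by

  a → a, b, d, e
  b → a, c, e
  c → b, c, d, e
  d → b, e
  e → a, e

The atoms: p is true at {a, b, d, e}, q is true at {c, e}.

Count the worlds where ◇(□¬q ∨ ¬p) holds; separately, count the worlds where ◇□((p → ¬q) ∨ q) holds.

For ◇(□¬q ∨ ¬p):
a: successors {a, b, d, e}; □¬q ∨ ¬p there: a:F, b:F, d:F, e:F. ✗
b: successors {a, c, e}; □¬q ∨ ¬p there: a:F, c:T, e:F. ✓
c: successors {b, c, d, e}; □¬q ∨ ¬p there: b:F, c:T, d:F, e:F. ✓
d: successors {b, e}; □¬q ∨ ¬p there: b:F, e:F. ✗
e: successors {a, e}; □¬q ∨ ¬p there: a:F, e:F. ✗
— 2 worlds.
For ◇□((p → ¬q) ∨ q):
a: successors {a, b, d, e}; □((p → ¬q) ∨ q) there: a:T, b:T, d:T, e:T. ✓
b: successors {a, c, e}; □((p → ¬q) ∨ q) there: a:T, c:T, e:T. ✓
c: successors {b, c, d, e}; □((p → ¬q) ∨ q) there: b:T, c:T, d:T, e:T. ✓
d: successors {b, e}; □((p → ¬q) ∨ q) there: b:T, e:T. ✓
e: successors {a, e}; □((p → ¬q) ∨ q) there: a:T, e:T. ✓
— 5 worlds.

2 and 5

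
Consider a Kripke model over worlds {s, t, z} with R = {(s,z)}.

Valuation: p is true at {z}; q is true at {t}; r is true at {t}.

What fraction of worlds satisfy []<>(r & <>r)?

2/3

s: successors {z}; <>(r & <>r) there: z:F. ✗
t: no successors, so []<>(r & <>r) holds vacuously. ✓
z: no successors, so []<>(r & <>r) holds vacuously. ✓
That's 2 of 3 worlds, so 2/3.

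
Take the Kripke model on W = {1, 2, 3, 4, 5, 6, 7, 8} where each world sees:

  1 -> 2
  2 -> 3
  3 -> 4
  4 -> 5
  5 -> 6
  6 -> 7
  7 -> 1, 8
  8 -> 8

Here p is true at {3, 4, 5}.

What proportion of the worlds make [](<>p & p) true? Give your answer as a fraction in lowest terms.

1: successors {2}; <>p & p there: 2:F. ✗
2: successors {3}; <>p & p there: 3:T. ✓
3: successors {4}; <>p & p there: 4:T. ✓
4: successors {5}; <>p & p there: 5:F. ✗
5: successors {6}; <>p & p there: 6:F. ✗
6: successors {7}; <>p & p there: 7:F. ✗
7: successors {1, 8}; <>p & p there: 1:F, 8:F. ✗
8: successors {8}; <>p & p there: 8:F. ✗
That's 2 of 8 worlds, so 2/8 = 1/4.

1/4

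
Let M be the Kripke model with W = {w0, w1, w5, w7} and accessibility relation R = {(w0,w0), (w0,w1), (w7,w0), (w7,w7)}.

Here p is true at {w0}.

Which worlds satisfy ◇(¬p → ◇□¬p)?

w0: successors {w0, w1}; ¬p → ◇□¬p there: w0:T, w1:F. ✓
w1: no successors, so ◇(¬p → ◇□¬p) fails. ✗
w5: no successors, so ◇(¬p → ◇□¬p) fails. ✗
w7: successors {w0, w7}; ¬p → ◇□¬p there: w0:T, w7:F. ✓

{w0, w7}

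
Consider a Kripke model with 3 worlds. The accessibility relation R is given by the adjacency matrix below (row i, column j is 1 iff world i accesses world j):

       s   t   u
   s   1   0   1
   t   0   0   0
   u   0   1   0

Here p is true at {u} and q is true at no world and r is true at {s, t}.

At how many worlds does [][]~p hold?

2

s: successors {s, u}; []~p there: s:F, u:T. ✗
t: no successors, so [][]~p holds vacuously. ✓
u: successors {t}; []~p there: t:T. ✓
Satisfying worlds: {t, u}.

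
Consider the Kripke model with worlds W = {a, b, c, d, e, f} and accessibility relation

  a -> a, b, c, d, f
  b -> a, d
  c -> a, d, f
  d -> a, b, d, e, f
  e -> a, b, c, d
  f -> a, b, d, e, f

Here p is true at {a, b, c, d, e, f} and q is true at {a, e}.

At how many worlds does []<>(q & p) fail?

a: successors {a, b, c, d, f}; <>(q & p) there: a:T, b:T, c:T, d:T, f:T. ✓
b: successors {a, d}; <>(q & p) there: a:T, d:T. ✓
c: successors {a, d, f}; <>(q & p) there: a:T, d:T, f:T. ✓
d: successors {a, b, d, e, f}; <>(q & p) there: a:T, b:T, d:T, e:T, f:T. ✓
e: successors {a, b, c, d}; <>(q & p) there: a:T, b:T, c:T, d:T. ✓
f: successors {a, b, d, e, f}; <>(q & p) there: a:T, b:T, d:T, e:T, f:T. ✓
Satisfying worlds: {a, b, c, d, e, f}.
So []<>(q & p) fails at the other 0 worlds.

0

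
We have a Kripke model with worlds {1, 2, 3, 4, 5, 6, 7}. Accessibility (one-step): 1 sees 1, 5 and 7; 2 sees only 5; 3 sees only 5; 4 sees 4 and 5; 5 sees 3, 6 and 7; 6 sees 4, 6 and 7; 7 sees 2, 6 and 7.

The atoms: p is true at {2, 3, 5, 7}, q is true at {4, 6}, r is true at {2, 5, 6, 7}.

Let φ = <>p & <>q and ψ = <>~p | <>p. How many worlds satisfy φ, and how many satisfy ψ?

For <>p & <>q:
1: <>p is T, <>q is F. ✗
2: <>p is T, <>q is F. ✗
3: <>p is T, <>q is F. ✗
4: <>p is T, <>q is T. ✓
5: <>p is T, <>q is T. ✓
6: <>p is T, <>q is T. ✓
7: <>p is T, <>q is T. ✓
— 4 worlds.
For <>~p | <>p:
1: <>~p is T, <>p is T. ✓
2: <>~p is F, <>p is T. ✓
3: <>~p is F, <>p is T. ✓
4: <>~p is T, <>p is T. ✓
5: <>~p is T, <>p is T. ✓
6: <>~p is T, <>p is T. ✓
7: <>~p is T, <>p is T. ✓
— 7 worlds.

4 and 7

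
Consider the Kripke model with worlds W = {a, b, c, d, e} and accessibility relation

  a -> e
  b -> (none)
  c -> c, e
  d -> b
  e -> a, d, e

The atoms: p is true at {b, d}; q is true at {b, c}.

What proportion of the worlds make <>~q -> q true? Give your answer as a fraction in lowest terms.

a: <>~q is T, q is F. ✗
b: <>~q is F, q is T. ✓
c: <>~q is T, q is T. ✓
d: <>~q is F, q is F. ✓
e: <>~q is T, q is F. ✗
That's 3 of 5 worlds, so 3/5.

3/5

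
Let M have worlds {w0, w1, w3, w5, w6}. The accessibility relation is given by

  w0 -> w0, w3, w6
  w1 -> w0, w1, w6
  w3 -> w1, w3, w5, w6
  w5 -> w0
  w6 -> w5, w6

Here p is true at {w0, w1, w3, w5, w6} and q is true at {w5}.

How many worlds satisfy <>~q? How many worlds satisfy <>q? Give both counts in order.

For <>~q:
w0: successors {w0, w3, w6}; ~q there: w0:T, w3:T, w6:T. ✓
w1: successors {w0, w1, w6}; ~q there: w0:T, w1:T, w6:T. ✓
w3: successors {w1, w3, w5, w6}; ~q there: w1:T, w3:T, w5:F, w6:T. ✓
w5: successors {w0}; ~q there: w0:T. ✓
w6: successors {w5, w6}; ~q there: w5:F, w6:T. ✓
— 5 worlds.
For <>q:
w0: successors {w0, w3, w6}; q there: w0:F, w3:F, w6:F. ✗
w1: successors {w0, w1, w6}; q there: w0:F, w1:F, w6:F. ✗
w3: successors {w1, w3, w5, w6}; q there: w1:F, w3:F, w5:T, w6:F. ✓
w5: successors {w0}; q there: w0:F. ✗
w6: successors {w5, w6}; q there: w5:T, w6:F. ✓
— 2 worlds.

5 and 2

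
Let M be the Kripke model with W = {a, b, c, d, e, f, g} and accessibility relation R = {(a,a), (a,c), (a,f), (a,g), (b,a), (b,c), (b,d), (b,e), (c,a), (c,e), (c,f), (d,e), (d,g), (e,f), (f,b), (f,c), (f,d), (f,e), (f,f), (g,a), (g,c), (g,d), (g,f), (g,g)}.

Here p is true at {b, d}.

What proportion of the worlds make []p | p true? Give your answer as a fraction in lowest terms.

a: []p is F, p is F. ✗
b: []p is F, p is T. ✓
c: []p is F, p is F. ✗
d: []p is F, p is T. ✓
e: []p is F, p is F. ✗
f: []p is F, p is F. ✗
g: []p is F, p is F. ✗
That's 2 of 7 worlds, so 2/7.

2/7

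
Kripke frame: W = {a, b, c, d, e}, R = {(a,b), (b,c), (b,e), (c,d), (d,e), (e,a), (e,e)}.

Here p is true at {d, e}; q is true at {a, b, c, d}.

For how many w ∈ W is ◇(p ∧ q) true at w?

1

a: successors {b}; p ∧ q there: b:F. ✗
b: successors {c, e}; p ∧ q there: c:F, e:F. ✗
c: successors {d}; p ∧ q there: d:T. ✓
d: successors {e}; p ∧ q there: e:F. ✗
e: successors {a, e}; p ∧ q there: a:F, e:F. ✗
Satisfying worlds: {c}.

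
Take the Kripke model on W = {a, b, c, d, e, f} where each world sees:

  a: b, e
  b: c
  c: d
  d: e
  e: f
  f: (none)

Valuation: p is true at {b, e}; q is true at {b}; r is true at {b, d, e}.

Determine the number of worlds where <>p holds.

2

a: successors {b, e}; p there: b:T, e:T. ✓
b: successors {c}; p there: c:F. ✗
c: successors {d}; p there: d:F. ✗
d: successors {e}; p there: e:T. ✓
e: successors {f}; p there: f:F. ✗
f: no successors, so <>p fails. ✗
Satisfying worlds: {a, d}.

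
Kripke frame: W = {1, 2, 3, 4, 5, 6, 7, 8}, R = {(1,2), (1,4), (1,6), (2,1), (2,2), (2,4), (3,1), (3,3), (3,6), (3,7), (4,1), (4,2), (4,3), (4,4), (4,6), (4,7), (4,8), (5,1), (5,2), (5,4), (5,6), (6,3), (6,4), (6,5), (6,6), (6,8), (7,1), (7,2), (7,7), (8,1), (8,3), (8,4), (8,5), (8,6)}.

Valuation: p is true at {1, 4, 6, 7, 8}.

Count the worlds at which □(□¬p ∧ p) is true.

1: successors {2, 4, 6}; □¬p ∧ p there: 2:F, 4:F, 6:F. ✗
2: successors {1, 2, 4}; □¬p ∧ p there: 1:F, 2:F, 4:F. ✗
3: successors {1, 3, 6, 7}; □¬p ∧ p there: 1:F, 3:F, 6:F, 7:F. ✗
4: successors {1, 2, 3, 4, 6, 7, 8}; □¬p ∧ p there: 1:F, 2:F, 3:F, 4:F, 6:F, 7:F, 8:F. ✗
5: successors {1, 2, 4, 6}; □¬p ∧ p there: 1:F, 2:F, 4:F, 6:F. ✗
6: successors {3, 4, 5, 6, 8}; □¬p ∧ p there: 3:F, 4:F, 5:F, 6:F, 8:F. ✗
7: successors {1, 2, 7}; □¬p ∧ p there: 1:F, 2:F, 7:F. ✗
8: successors {1, 3, 4, 5, 6}; □¬p ∧ p there: 1:F, 3:F, 4:F, 5:F, 6:F. ✗
Satisfying worlds: ∅.

0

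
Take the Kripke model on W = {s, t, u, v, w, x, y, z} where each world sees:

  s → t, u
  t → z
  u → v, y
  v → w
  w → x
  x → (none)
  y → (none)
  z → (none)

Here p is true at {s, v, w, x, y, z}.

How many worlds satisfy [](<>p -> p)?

7

s: successors {t, u}; <>p -> p there: t:F, u:F. ✗
t: successors {z}; <>p -> p there: z:T. ✓
u: successors {v, y}; <>p -> p there: v:T, y:T. ✓
v: successors {w}; <>p -> p there: w:T. ✓
w: successors {x}; <>p -> p there: x:T. ✓
x: no successors, so [](<>p -> p) holds vacuously. ✓
y: no successors, so [](<>p -> p) holds vacuously. ✓
z: no successors, so [](<>p -> p) holds vacuously. ✓
Satisfying worlds: {t, u, v, w, x, y, z}.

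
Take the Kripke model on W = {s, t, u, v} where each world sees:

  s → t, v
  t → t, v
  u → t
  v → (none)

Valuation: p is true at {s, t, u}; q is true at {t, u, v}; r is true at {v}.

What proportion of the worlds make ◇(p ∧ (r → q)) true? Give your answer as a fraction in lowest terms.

3/4

s: successors {t, v}; p ∧ (r → q) there: t:T, v:F. ✓
t: successors {t, v}; p ∧ (r → q) there: t:T, v:F. ✓
u: successors {t}; p ∧ (r → q) there: t:T. ✓
v: no successors, so ◇(p ∧ (r → q)) fails. ✗
That's 3 of 4 worlds, so 3/4.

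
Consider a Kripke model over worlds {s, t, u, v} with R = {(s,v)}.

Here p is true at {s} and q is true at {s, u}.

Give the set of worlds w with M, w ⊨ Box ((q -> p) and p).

s: successors {v}; (q -> p) and p there: v:F. ✗
t: no successors, so Box ((q -> p) and p) holds vacuously. ✓
u: no successors, so Box ((q -> p) and p) holds vacuously. ✓
v: no successors, so Box ((q -> p) and p) holds vacuously. ✓

{t, u, v}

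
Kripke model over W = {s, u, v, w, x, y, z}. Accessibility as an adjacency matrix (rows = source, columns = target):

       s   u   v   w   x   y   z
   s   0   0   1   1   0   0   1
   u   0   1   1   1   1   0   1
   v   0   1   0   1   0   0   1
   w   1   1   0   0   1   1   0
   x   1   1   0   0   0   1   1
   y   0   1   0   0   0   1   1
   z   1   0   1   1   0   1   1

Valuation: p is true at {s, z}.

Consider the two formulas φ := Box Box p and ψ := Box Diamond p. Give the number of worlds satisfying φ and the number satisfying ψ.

For Box Box p:
s: successors {v, w, z}; Box p there: v:F, w:F, z:F. ✗
u: successors {u, v, w, x, z}; Box p there: u:F, v:F, w:F, x:F, z:F. ✗
v: successors {u, w, z}; Box p there: u:F, w:F, z:F. ✗
w: successors {s, u, x, y}; Box p there: s:F, u:F, x:F, y:F. ✗
x: successors {s, u, y, z}; Box p there: s:F, u:F, y:F, z:F. ✗
y: successors {u, y, z}; Box p there: u:F, y:F, z:F. ✗
z: successors {s, v, w, y, z}; Box p there: s:F, v:F, w:F, y:F, z:F. ✗
— 0 worlds.
For Box Diamond p:
s: successors {v, w, z}; Diamond p there: v:T, w:T, z:T. ✓
u: successors {u, v, w, x, z}; Diamond p there: u:T, v:T, w:T, x:T, z:T. ✓
v: successors {u, w, z}; Diamond p there: u:T, w:T, z:T. ✓
w: successors {s, u, x, y}; Diamond p there: s:T, u:T, x:T, y:T. ✓
x: successors {s, u, y, z}; Diamond p there: s:T, u:T, y:T, z:T. ✓
y: successors {u, y, z}; Diamond p there: u:T, y:T, z:T. ✓
z: successors {s, v, w, y, z}; Diamond p there: s:T, v:T, w:T, y:T, z:T. ✓
— 7 worlds.

0 and 7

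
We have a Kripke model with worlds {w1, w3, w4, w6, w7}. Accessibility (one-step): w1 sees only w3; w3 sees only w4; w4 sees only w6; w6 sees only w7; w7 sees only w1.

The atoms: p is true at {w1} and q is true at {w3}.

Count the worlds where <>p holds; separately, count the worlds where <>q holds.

1 and 1

For <>p:
w1: successors {w3}; p there: w3:F. ✗
w3: successors {w4}; p there: w4:F. ✗
w4: successors {w6}; p there: w6:F. ✗
w6: successors {w7}; p there: w7:F. ✗
w7: successors {w1}; p there: w1:T. ✓
— 1 world.
For <>q:
w1: successors {w3}; q there: w3:T. ✓
w3: successors {w4}; q there: w4:F. ✗
w4: successors {w6}; q there: w6:F. ✗
w6: successors {w7}; q there: w7:F. ✗
w7: successors {w1}; q there: w1:F. ✗
— 1 world.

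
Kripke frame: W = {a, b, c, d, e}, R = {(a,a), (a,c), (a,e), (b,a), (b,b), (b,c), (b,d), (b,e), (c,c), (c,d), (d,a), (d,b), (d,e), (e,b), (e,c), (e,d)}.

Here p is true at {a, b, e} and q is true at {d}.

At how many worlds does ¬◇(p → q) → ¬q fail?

a: ¬◇(p → q) is F, ¬q is T. ✓
b: ¬◇(p → q) is F, ¬q is T. ✓
c: ¬◇(p → q) is F, ¬q is T. ✓
d: ¬◇(p → q) is T, ¬q is F. ✗
e: ¬◇(p → q) is F, ¬q is T. ✓
Satisfying worlds: {a, b, c, e}.
So ¬◇(p → q) → ¬q fails at the other 1 world.

1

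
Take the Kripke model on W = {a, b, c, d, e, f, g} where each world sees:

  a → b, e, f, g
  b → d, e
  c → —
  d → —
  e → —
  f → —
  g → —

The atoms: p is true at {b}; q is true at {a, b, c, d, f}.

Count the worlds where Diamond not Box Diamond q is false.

a: successors {b, e, f, g}; not Box Diamond q there: b:T, e:F, f:F, g:F. ✓
b: successors {d, e}; not Box Diamond q there: d:F, e:F. ✗
c: no successors, so Diamond not Box Diamond q fails. ✗
d: no successors, so Diamond not Box Diamond q fails. ✗
e: no successors, so Diamond not Box Diamond q fails. ✗
f: no successors, so Diamond not Box Diamond q fails. ✗
g: no successors, so Diamond not Box Diamond q fails. ✗
Satisfying worlds: {a}.
So Diamond not Box Diamond q fails at the other 6 worlds.

6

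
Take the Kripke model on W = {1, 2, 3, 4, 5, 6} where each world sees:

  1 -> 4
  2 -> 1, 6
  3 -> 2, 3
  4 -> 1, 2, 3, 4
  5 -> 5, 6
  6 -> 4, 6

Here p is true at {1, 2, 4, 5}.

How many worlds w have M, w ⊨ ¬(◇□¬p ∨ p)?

1: ◇□¬p ∨ p is T. ✗
2: ◇□¬p ∨ p is T. ✗
3: ◇□¬p ∨ p is F. ✓
4: ◇□¬p ∨ p is T. ✗
5: ◇□¬p ∨ p is T. ✗
6: ◇□¬p ∨ p is F. ✓
Satisfying worlds: {3, 6}.

2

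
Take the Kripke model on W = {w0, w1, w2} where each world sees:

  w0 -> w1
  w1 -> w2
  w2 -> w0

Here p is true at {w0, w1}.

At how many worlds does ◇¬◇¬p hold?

w0: successors {w1}; ¬◇¬p there: w1:F. ✗
w1: successors {w2}; ¬◇¬p there: w2:T. ✓
w2: successors {w0}; ¬◇¬p there: w0:T. ✓
Satisfying worlds: {w1, w2}.

2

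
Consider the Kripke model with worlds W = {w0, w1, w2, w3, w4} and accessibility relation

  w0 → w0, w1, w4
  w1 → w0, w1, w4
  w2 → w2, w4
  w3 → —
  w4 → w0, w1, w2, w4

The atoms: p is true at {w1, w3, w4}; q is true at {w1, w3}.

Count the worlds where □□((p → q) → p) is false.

4

w0: successors {w0, w1, w4}; □((p → q) → p) there: w0:F, w1:F, w4:F. ✗
w1: successors {w0, w1, w4}; □((p → q) → p) there: w0:F, w1:F, w4:F. ✗
w2: successors {w2, w4}; □((p → q) → p) there: w2:F, w4:F. ✗
w3: no successors, so □□((p → q) → p) holds vacuously. ✓
w4: successors {w0, w1, w2, w4}; □((p → q) → p) there: w0:F, w1:F, w2:F, w4:F. ✗
Satisfying worlds: {w3}.
So □□((p → q) → p) fails at the other 4 worlds.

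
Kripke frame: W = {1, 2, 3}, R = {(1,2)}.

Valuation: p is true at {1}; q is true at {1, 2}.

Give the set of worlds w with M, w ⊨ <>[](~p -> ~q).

1: successors {2}; [](~p -> ~q) there: 2:T. ✓
2: no successors, so <>[](~p -> ~q) fails. ✗
3: no successors, so <>[](~p -> ~q) fails. ✗

{1}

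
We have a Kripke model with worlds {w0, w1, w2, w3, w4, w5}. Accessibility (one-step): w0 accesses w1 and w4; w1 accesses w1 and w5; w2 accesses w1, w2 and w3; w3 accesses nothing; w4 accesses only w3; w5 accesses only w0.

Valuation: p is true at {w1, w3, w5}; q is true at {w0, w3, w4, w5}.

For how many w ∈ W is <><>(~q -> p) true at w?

w0: successors {w1, w4}; <>(~q -> p) there: w1:T, w4:T. ✓
w1: successors {w1, w5}; <>(~q -> p) there: w1:T, w5:T. ✓
w2: successors {w1, w2, w3}; <>(~q -> p) there: w1:T, w2:T, w3:F. ✓
w3: no successors, so <><>(~q -> p) fails. ✗
w4: successors {w3}; <>(~q -> p) there: w3:F. ✗
w5: successors {w0}; <>(~q -> p) there: w0:T. ✓
Satisfying worlds: {w0, w1, w2, w5}.

4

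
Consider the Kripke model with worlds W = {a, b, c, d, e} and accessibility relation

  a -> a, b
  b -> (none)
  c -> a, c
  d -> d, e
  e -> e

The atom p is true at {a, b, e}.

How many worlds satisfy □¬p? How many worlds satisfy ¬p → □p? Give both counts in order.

1 and 3

For □¬p:
a: successors {a, b}; ¬p there: a:F, b:F. ✗
b: no successors, so □¬p holds vacuously. ✓
c: successors {a, c}; ¬p there: a:F, c:T. ✗
d: successors {d, e}; ¬p there: d:T, e:F. ✗
e: successors {e}; ¬p there: e:F. ✗
— 1 world.
For ¬p → □p:
a: ¬p is F, □p is T. ✓
b: ¬p is F, □p is T. ✓
c: ¬p is T, □p is F. ✗
d: ¬p is T, □p is F. ✗
e: ¬p is F, □p is T. ✓
— 3 worlds.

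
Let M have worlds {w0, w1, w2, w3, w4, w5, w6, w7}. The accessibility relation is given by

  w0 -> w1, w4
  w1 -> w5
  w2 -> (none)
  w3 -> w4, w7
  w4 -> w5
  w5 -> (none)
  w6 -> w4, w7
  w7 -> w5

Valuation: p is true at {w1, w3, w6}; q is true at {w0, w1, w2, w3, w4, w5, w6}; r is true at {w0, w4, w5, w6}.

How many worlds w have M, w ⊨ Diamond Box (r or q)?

6

w0: successors {w1, w4}; Box (r or q) there: w1:T, w4:T. ✓
w1: successors {w5}; Box (r or q) there: w5:T. ✓
w2: no successors, so Diamond Box (r or q) fails. ✗
w3: successors {w4, w7}; Box (r or q) there: w4:T, w7:T. ✓
w4: successors {w5}; Box (r or q) there: w5:T. ✓
w5: no successors, so Diamond Box (r or q) fails. ✗
w6: successors {w4, w7}; Box (r or q) there: w4:T, w7:T. ✓
w7: successors {w5}; Box (r or q) there: w5:T. ✓
Satisfying worlds: {w0, w1, w3, w4, w6, w7}.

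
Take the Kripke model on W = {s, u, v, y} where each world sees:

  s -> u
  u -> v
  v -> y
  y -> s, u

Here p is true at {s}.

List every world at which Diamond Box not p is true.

{s, u, y}

s: successors {u}; Box not p there: u:T. ✓
u: successors {v}; Box not p there: v:T. ✓
v: successors {y}; Box not p there: y:F. ✗
y: successors {s, u}; Box not p there: s:T, u:T. ✓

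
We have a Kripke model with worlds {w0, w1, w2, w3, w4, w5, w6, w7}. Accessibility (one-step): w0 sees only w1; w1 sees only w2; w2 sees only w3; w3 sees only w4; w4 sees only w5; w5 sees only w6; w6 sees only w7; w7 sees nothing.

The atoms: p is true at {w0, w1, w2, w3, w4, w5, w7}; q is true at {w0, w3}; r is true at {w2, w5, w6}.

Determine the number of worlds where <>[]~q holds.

6

w0: successors {w1}; []~q there: w1:T. ✓
w1: successors {w2}; []~q there: w2:F. ✗
w2: successors {w3}; []~q there: w3:T. ✓
w3: successors {w4}; []~q there: w4:T. ✓
w4: successors {w5}; []~q there: w5:T. ✓
w5: successors {w6}; []~q there: w6:T. ✓
w6: successors {w7}; []~q there: w7:T. ✓
w7: no successors, so <>[]~q fails. ✗
Satisfying worlds: {w0, w2, w3, w4, w5, w6}.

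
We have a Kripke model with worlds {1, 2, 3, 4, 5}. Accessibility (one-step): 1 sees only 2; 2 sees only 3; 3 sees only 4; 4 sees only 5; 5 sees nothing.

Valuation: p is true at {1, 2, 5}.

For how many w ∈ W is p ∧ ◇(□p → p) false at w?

3

1: p is T, ◇(□p → p) is T. ✓
2: p is T, ◇(□p → p) is T. ✓
3: p is F, ◇(□p → p) is F. ✗
4: p is F, ◇(□p → p) is T. ✗
5: p is T, ◇(□p → p) is F. ✗
Satisfying worlds: {1, 2}.
So p ∧ ◇(□p → p) fails at the other 3 worlds.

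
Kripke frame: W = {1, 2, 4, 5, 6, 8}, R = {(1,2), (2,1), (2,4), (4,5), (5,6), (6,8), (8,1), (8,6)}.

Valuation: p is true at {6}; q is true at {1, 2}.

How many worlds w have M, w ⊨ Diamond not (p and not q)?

5

1: successors {2}; not (p and not q) there: 2:T. ✓
2: successors {1, 4}; not (p and not q) there: 1:T, 4:T. ✓
4: successors {5}; not (p and not q) there: 5:T. ✓
5: successors {6}; not (p and not q) there: 6:F. ✗
6: successors {8}; not (p and not q) there: 8:T. ✓
8: successors {1, 6}; not (p and not q) there: 1:T, 6:F. ✓
Satisfying worlds: {1, 2, 4, 6, 8}.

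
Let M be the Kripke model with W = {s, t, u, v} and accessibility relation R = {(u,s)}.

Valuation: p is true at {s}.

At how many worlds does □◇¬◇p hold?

s: no successors, so □◇¬◇p holds vacuously. ✓
t: no successors, so □◇¬◇p holds vacuously. ✓
u: successors {s}; ◇¬◇p there: s:F. ✗
v: no successors, so □◇¬◇p holds vacuously. ✓
Satisfying worlds: {s, t, v}.

3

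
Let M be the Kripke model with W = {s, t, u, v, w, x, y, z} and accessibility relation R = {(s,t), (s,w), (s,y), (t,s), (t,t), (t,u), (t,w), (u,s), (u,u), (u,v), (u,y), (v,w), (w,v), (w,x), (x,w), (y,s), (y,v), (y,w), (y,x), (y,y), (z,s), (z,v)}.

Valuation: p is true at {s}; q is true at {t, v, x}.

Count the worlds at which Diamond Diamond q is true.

s: successors {t, w, y}; Diamond q there: t:T, w:T, y:T. ✓
t: successors {s, t, u, w}; Diamond q there: s:T, t:T, u:T, w:T. ✓
u: successors {s, u, v, y}; Diamond q there: s:T, u:T, v:F, y:T. ✓
v: successors {w}; Diamond q there: w:T. ✓
w: successors {v, x}; Diamond q there: v:F, x:F. ✗
x: successors {w}; Diamond q there: w:T. ✓
y: successors {s, v, w, x, y}; Diamond q there: s:T, v:F, w:T, x:F, y:T. ✓
z: successors {s, v}; Diamond q there: s:T, v:F. ✓
Satisfying worlds: {s, t, u, v, x, y, z}.

7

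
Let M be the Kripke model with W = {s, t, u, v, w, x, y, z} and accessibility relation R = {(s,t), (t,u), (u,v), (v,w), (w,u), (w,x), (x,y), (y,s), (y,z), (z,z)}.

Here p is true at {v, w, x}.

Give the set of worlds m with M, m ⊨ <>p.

{u, v, w}

s: successors {t}; p there: t:F. ✗
t: successors {u}; p there: u:F. ✗
u: successors {v}; p there: v:T. ✓
v: successors {w}; p there: w:T. ✓
w: successors {u, x}; p there: u:F, x:T. ✓
x: successors {y}; p there: y:F. ✗
y: successors {s, z}; p there: s:F, z:F. ✗
z: successors {z}; p there: z:F. ✗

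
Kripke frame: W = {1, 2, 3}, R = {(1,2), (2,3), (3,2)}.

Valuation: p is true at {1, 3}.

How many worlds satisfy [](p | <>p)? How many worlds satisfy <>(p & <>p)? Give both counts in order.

3 and 0

For [](p | <>p):
1: successors {2}; p | <>p there: 2:T. ✓
2: successors {3}; p | <>p there: 3:T. ✓
3: successors {2}; p | <>p there: 2:T. ✓
— 3 worlds.
For <>(p & <>p):
1: successors {2}; p & <>p there: 2:F. ✗
2: successors {3}; p & <>p there: 3:F. ✗
3: successors {2}; p & <>p there: 2:F. ✗
— 0 worlds.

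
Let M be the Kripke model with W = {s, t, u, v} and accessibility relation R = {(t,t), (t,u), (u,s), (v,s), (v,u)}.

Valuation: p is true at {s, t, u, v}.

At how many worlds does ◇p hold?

s: no successors, so ◇p fails. ✗
t: successors {t, u}; p there: t:T, u:T. ✓
u: successors {s}; p there: s:T. ✓
v: successors {s, u}; p there: s:T, u:T. ✓
Satisfying worlds: {t, u, v}.

3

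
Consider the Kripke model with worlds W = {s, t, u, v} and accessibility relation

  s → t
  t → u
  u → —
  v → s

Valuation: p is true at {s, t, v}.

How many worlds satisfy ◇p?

s: successors {t}; p there: t:T. ✓
t: successors {u}; p there: u:F. ✗
u: no successors, so ◇p fails. ✗
v: successors {s}; p there: s:T. ✓
Satisfying worlds: {s, v}.

2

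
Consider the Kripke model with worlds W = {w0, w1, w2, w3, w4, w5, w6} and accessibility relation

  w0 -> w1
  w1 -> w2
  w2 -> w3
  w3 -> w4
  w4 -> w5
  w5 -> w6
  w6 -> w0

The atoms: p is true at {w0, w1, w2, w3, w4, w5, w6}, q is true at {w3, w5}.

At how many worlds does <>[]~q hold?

5

w0: successors {w1}; []~q there: w1:T. ✓
w1: successors {w2}; []~q there: w2:F. ✗
w2: successors {w3}; []~q there: w3:T. ✓
w3: successors {w4}; []~q there: w4:F. ✗
w4: successors {w5}; []~q there: w5:T. ✓
w5: successors {w6}; []~q there: w6:T. ✓
w6: successors {w0}; []~q there: w0:T. ✓
Satisfying worlds: {w0, w2, w4, w5, w6}.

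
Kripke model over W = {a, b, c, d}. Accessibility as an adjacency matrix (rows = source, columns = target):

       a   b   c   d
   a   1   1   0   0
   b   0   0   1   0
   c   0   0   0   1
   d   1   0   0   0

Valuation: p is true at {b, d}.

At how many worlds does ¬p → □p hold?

3

a: ¬p is T, □p is F. ✗
b: ¬p is F, □p is F. ✓
c: ¬p is T, □p is T. ✓
d: ¬p is F, □p is F. ✓
Satisfying worlds: {b, c, d}.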